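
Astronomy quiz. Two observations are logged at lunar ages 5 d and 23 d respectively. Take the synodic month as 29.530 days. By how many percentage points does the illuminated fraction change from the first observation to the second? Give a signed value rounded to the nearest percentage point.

+15 pp

θ₁ = 360° × 5/29.530 = 61.0°, f₁ = (1 − cos θ₁)/2 = 0.257.
θ₂ = 360° × 23/29.530 = 280.4°, f₂ = (1 − cos θ₂)/2 = 0.410.
Change = f₂ − f₁ = +0.153 → +15 percentage points.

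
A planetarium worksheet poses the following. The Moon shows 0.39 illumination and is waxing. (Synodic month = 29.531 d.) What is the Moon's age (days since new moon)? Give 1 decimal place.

Invert f = (1 − cos θ)/2 to get cos θ = 1 − 2(0.39) = 0.220, hence θ₀ = arccos 0.220 = 77.3°.
Before full moon the principal value applies: θ = 77.3°.
Age = 29.531 × 77.3°/360° ≈ 6.34 days.

6.3 days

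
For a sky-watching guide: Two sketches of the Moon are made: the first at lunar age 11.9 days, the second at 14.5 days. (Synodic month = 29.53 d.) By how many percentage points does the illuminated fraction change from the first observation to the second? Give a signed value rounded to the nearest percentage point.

+9 pp

First observation: θ = 360°·11.9/29.53 = 145.1°, so f = 0.910.
Second observation: θ = 176.8°, f = 0.999.
Δf = 0.999 − 0.910 = +0.089, i.e. +9 pp.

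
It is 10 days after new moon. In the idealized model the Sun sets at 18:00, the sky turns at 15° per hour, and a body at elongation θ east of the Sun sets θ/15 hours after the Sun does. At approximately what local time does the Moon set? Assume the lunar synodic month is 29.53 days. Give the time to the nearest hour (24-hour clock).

02:00

Elongation θ = 360° × 10/29.53 ≈ 121.9°.
Delay after the Sun = 121.9° / (15°/h) ≈ 8.13 h.
18:00 + 8.13 h ≈ 02:08 → 02:00 to the nearest hour.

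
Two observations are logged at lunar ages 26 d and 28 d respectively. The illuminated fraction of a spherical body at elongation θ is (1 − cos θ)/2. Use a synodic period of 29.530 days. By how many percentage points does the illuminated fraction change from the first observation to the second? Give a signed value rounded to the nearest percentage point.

First observation: θ = 360°·26/29.530 = 317.0°, so f = 0.135.
Second observation: θ = 341.3°, f = 0.026.
Δf = 0.026 − 0.135 = -0.108, i.e. -11 pp.

-11 percentage points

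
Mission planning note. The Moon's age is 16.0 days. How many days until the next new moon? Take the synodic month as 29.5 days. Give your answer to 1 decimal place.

The next new moon completes the synodic month: 29.5 − 16.0 = 13.500 days.

13.5 days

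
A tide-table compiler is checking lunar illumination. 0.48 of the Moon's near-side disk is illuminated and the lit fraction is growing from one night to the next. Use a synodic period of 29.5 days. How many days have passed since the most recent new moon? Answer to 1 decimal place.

From f = (1 − cos θ)/2: cos θ = 1 − 2×0.48 = 0.040; arccos → 87.7°.
Before full moon the principal value applies: θ = 87.7°.
At 360°/29.5 d per day, 87.7° corresponds to 7.19 days.

7.2 days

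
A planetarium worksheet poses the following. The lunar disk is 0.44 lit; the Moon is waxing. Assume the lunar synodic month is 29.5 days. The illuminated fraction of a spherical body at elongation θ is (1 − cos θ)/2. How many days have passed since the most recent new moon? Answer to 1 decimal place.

From f = (1 − cos θ)/2: cos θ = 1 − 2×0.44 = 0.120; arccos → 83.1°.
Waxing ⇒ before full, so θ = 83.1°.
Age = 29.5 × 83.1°/360° ≈ 6.81 days.

6.8 days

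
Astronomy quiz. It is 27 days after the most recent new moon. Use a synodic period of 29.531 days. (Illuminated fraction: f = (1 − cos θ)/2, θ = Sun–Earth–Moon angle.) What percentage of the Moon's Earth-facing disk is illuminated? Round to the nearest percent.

Elongation θ = 360° × 27/29.531 ≈ 329.1°.
Illuminated fraction = (1 − cos 329.1°)/2 = (1 − 0.858)/2 ≈ 0.071, so 7%.

7%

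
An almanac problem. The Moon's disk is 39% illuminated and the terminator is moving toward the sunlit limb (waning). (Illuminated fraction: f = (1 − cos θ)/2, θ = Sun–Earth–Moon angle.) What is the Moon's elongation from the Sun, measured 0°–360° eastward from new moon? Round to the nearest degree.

283°

Invert f = (1 − cos θ)/2 to get cos θ = 1 − 2(0.39) = 0.220, hence θ₀ = arccos 0.220 = 77.3°.
A waning Moon lies in 180°–360°, so θ = 360° − 77.3° = 282.7°.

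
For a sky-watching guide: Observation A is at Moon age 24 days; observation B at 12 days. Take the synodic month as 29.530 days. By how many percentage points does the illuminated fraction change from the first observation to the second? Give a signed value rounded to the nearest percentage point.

θ₁ = 360° × 24/29.530 = 292.6°, f₁ = (1 − cos θ₁)/2 = 0.308.
θ₂ = 360° × 12/29.530 = 146.3°, f₂ = (1 − cos θ₂)/2 = 0.916.
Change = f₂ − f₁ = +0.608 → +61 percentage points.

+61 pp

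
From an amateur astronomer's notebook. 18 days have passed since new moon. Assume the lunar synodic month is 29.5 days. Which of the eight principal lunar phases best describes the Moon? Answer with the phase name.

At 18/29.5 of the cycle, θ ≈ 220° — the waning gibbous range.

waning gibbous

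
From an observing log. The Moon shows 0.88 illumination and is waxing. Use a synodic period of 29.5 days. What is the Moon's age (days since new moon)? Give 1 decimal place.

11.4 days

From f = (1 − cos θ)/2: cos θ = 1 − 2×0.88 = -0.760; arccos → 139.5°.
The Moon is waxing (0°–180°), so θ = 139.5° directly.
That fraction of the synodic month is 139.5/360 × 29.5 d ≈ 11.43 d.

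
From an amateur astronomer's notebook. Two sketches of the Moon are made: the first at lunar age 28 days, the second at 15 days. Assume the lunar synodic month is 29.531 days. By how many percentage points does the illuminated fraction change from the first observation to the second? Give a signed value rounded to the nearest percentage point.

+97 pp

θ₁ = 360° × 28/29.531 = 341.3°, f₁ = (1 − cos θ₁)/2 = 0.026.
θ₂ = 360° × 15/29.531 = 182.9°, f₂ = (1 − cos θ₂)/2 = 0.999.
Change = f₂ − f₁ = +0.973 → +97 percentage points.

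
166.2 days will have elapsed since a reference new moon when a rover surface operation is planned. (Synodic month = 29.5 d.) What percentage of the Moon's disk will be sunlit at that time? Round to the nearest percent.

166.2/29.5 = 5.634 lunations, so 5 complete cycles and 18.70 d into the next.
Elongation θ = 360° × 18.70/29.5 ≈ 228.2°.
With cos θ = (-0.666), the lit fraction is (1 − (-0.666))/2 ≈ 0.833, so 83%.

83%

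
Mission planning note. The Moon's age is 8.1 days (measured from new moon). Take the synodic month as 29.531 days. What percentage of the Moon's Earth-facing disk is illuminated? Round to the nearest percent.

58%

Phase angle: θ = 360°·(8.1 d)/(29.531 d) = 98.7°.
With cos θ = (-0.152), the lit fraction is (1 − (-0.152))/2 ≈ 0.576, so 58%.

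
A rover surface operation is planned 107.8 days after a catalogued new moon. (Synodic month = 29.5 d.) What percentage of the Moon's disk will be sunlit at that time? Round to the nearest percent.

Reduce mod P: 107.8 − 3×29.5 = 19.30 d into the current lunation.
Elongation θ = 360° × 19.30/29.5 ≈ 235.5°.
cos 235.5° = (-0.566), so f = (1 − (-0.566))/2 = 0.783, so 78%.

78%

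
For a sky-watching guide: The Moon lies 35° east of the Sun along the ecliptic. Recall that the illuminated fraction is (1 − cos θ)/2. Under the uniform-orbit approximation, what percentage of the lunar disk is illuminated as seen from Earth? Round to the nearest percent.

cos 35° = 0.819, so f = (1 − 0.819)/2 = 0.090, i.e. 9%.

9%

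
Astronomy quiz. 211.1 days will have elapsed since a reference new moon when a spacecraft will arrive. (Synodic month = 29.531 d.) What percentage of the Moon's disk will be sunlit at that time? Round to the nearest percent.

Reduce mod P: 211.1 − 7×29.531 = 4.38 d into the current lunation.
Elongation θ = 360° × 4.38/29.531 ≈ 53.4°.
Illuminated fraction = (1 − cos 53.4°)/2 = (1 − 0.596)/2 ≈ 0.202, so 20%.

20%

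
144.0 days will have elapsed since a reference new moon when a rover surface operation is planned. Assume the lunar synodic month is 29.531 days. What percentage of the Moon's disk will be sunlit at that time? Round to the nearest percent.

Reduce mod P: 144.0 − 4×29.531 = 25.88 d into the current lunation.
Elongation θ = 360° × 25.88/29.531 ≈ 315.4°.
With cos θ = 0.713, the lit fraction is (1 − 0.713)/2 ≈ 0.144, so 14%.

14%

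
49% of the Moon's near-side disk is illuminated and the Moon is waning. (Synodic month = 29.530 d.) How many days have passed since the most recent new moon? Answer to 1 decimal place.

From f = (1 − cos θ)/2: cos θ = 1 − 2×0.49 = 0.020; arccos → 88.9°.
Waning ⇒ past full, so θ = 360° − 88.9° = 271.1°.
That fraction of the synodic month is 271.1/360 × 29.530 d ≈ 22.24 d.

22.2 days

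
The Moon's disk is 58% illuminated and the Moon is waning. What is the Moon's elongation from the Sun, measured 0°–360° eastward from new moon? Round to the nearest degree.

261°

From f = (1 − cos θ)/2: cos θ = 1 − 2×0.58 = -0.160; arccos → 99.2°.
Waning ⇒ past full, so θ = 360° − 99.2° = 260.8°.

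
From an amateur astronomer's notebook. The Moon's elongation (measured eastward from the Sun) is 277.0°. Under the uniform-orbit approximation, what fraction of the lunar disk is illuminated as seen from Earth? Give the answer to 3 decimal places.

Half-versine of 277.0°: (1 − 0.122)/2 = 0.439.

0.439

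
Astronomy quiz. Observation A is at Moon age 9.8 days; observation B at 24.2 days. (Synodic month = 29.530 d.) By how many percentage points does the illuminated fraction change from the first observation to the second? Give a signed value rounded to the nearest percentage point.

θ₁ = 360° × 9.8/29.530 = 119.5°, f₁ = (1 − cos θ₁)/2 = 0.746.
θ₂ = 360° × 24.2/29.530 = 295.0°, f₂ = (1 − cos θ₂)/2 = 0.289.
Change = f₂ − f₁ = -0.457 → -46 percentage points.

-46 pp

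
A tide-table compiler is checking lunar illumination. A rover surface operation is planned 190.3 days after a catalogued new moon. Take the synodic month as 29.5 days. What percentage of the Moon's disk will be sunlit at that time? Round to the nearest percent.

98%

Reduce mod P: 190.3 − 6×29.5 = 13.30 d into the current lunation.
Elongation θ = 360° × 13.30/29.5 ≈ 162.3°.
Illuminated fraction = (1 − cos 162.3°)/2 = (1 − (-0.953))/2 ≈ 0.976, so 98%.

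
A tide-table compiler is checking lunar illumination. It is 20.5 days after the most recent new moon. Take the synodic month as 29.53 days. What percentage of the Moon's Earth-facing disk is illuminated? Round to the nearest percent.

Phase angle: θ = 360°·(20.5 d)/(29.53 d) = 249.9°.
cos 249.9° = (-0.343), so f = (1 − (-0.343))/2 = 0.672, so 67%.

67%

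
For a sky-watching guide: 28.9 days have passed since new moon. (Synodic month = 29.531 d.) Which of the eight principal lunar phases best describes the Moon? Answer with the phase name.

θ ≈ 360° × 28.9/29.531 = 352°, which falls in the new moon sector.

new moon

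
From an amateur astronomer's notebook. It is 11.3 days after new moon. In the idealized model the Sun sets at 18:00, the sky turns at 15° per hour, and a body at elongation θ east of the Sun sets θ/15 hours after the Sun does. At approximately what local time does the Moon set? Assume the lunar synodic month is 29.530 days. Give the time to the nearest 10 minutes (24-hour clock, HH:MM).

Elongation θ = 360° × 11.3/29.530 ≈ 137.8°.
At 15° of sky rotation per hour, 137.8° corresponds to a 9.18 h lag.
18:00 + 9.184 h ≈ 03:11 → 03:10 to the nearest ten minutes.

03:10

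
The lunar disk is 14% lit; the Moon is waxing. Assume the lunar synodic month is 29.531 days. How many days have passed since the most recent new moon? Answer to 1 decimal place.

3.6 days

cos θ = 1 − 2f = 0.720, giving a principal value of 43.9°.
Waxing ⇒ before full, so θ = 43.9°.
Age = 29.531 × 43.9°/360° ≈ 3.60 days.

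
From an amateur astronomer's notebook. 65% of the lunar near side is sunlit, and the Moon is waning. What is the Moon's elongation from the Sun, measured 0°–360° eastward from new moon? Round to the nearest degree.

From f = (1 − cos θ)/2: cos θ = 1 − 2×0.65 = -0.300; arccos → 107.5°.
Since the Moon is past full (waning), take the reflex angle: θ = 360° − 107.5° = 252.5°.

253°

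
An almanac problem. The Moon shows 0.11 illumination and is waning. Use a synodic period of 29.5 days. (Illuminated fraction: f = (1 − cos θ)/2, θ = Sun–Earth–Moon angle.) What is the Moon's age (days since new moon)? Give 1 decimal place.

26.3 days

From f = (1 − cos θ)/2: cos θ = 1 − 2×0.11 = 0.780; arccos → 38.7°.
Waning ⇒ past full, so θ = 360° − 38.7° = 321.3°.
That fraction of the synodic month is 321.3/360 × 29.5 d ≈ 26.33 d.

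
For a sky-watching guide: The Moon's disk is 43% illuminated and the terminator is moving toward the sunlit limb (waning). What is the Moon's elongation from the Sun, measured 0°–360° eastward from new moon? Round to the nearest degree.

278°

Invert f = (1 − cos θ)/2 to get cos θ = 1 − 2(0.43) = 0.140, hence θ₀ = arccos 0.140 = 82.0°.
Since the Moon is past full (waning), take the reflex angle: θ = 360° − 82.0° = 278.0°.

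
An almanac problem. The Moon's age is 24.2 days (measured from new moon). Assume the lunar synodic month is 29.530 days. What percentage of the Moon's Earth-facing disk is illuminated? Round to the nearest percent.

29%

Elongation θ = 360° × 24.2/29.530 ≈ 295.0°.
With cos θ = 0.423, the lit fraction is (1 − 0.423)/2 ≈ 0.289, so 29%.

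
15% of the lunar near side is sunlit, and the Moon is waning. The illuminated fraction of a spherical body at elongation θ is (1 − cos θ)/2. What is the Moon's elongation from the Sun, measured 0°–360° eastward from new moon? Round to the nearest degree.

314°

From f = (1 − cos θ)/2: cos θ = 1 − 2×0.15 = 0.700; arccos → 45.6°.
Since the Moon is past full (waning), take the reflex angle: θ = 360° − 45.6° = 314.4°.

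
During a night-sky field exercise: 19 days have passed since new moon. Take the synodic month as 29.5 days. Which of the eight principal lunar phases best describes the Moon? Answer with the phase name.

waning gibbous

θ ≈ 360° × 19/29.5 = 232°, which falls in the waning gibbous sector.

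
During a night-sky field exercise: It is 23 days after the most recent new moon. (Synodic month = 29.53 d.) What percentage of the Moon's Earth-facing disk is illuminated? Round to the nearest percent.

41%

Phase angle: θ = 360°·(23 d)/(29.53 d) = 280.4°.
With cos θ = 0.180, the lit fraction is (1 − 0.180)/2 ≈ 0.410, so 41%.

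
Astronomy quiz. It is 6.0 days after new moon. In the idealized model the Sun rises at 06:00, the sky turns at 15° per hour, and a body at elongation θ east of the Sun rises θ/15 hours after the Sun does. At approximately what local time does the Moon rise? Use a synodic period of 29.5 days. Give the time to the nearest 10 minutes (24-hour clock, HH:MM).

10:50

Phase angle: θ = 360°·(6.0 d)/(29.5 d) = 73.2°.
The Moon trails the Sun by θ/15 = 73.2/15 ≈ 4.88 hours.
06:00 + 4.881 h ≈ 10:53 → 10:50 to the nearest ten minutes.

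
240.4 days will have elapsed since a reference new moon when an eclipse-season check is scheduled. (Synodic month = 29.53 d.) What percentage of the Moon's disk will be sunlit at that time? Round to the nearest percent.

18%

Reduce mod P: 240.4 − 8×29.53 = 4.16 d into the current lunation.
Elongation θ = 360° × 4.16/29.53 ≈ 50.7°.
With cos θ = 0.633, the lit fraction is (1 − 0.633)/2 ≈ 0.183, so 18%.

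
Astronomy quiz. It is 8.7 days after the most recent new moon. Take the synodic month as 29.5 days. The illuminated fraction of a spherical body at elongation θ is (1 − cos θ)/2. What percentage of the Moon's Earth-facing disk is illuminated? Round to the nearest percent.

64%

Phase angle: θ = 360°·(8.7 d)/(29.5 d) = 106.2°.
Illuminated fraction = (1 − cos 106.2°)/2 = (1 − (-0.278))/2 ≈ 0.639, so 64%.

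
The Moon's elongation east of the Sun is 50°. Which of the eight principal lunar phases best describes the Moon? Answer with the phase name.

The waxing crescent sector spans roughly 22°–68°; 50° falls inside it.

waxing crescent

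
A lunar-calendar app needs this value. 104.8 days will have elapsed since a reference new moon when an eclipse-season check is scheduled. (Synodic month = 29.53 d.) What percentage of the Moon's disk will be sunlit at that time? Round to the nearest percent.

104.8/29.53 = 3.549 lunations, so 3 complete cycles and 16.21 d into the next.
The Moon has covered 16.21/29.53 of its cycle, so θ ≈ 360° × 16.21/29.53 = 197.6°.
cos 197.6° = (-0.953), so f = (1 − (-0.953))/2 = 0.977, so 98%.

98%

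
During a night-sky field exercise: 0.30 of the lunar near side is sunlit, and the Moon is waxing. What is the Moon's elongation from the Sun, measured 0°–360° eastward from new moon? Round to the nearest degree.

66°

cos θ = 1 − 2f = 0.400, giving a principal value of 66.4°.
The Moon is waxing (0°–180°), so θ = 66.4° directly.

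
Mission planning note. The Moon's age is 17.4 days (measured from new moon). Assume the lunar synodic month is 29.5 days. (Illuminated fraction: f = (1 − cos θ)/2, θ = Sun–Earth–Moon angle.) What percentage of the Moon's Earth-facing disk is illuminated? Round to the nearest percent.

92%

The Moon has covered 17.4/29.5 of its cycle, so θ ≈ 360° × 17.4/29.5 = 212.3°.
Illuminated fraction = (1 − cos 212.3°)/2 = (1 − (-0.845))/2 ≈ 0.922, so 92%.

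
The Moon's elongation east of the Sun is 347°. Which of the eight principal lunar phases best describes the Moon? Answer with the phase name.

new moon

347° lies in the new moon sector of the 8-phase cycle.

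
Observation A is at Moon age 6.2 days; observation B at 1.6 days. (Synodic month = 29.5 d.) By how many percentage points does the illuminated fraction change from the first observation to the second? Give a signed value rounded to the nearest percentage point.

First observation: θ = 360°·6.2/29.5 = 75.7°, so f = 0.376.
Second observation: θ = 19.5°, f = 0.029.
Δf = 0.029 − 0.376 = -0.347, i.e. -35 pp.

-35 pp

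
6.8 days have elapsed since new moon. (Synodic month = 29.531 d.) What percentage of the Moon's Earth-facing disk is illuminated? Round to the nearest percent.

44%

Elongation θ = 360° × 6.8/29.531 ≈ 82.9°.
With cos θ = 0.124, the lit fraction is (1 − 0.124)/2 ≈ 0.438, so 44%.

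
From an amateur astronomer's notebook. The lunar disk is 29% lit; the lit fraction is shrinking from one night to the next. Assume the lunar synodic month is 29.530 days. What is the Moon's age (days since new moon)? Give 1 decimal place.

24.2 days

Invert f = (1 − cos θ)/2 to get cos θ = 1 − 2(0.29) = 0.420, hence θ₀ = arccos 0.420 = 65.2°.
Since the Moon is past full (waning), take the reflex angle: θ = 360° − 65.2° = 294.8°.
Age = 29.530 × 294.8°/360° ≈ 24.18 days.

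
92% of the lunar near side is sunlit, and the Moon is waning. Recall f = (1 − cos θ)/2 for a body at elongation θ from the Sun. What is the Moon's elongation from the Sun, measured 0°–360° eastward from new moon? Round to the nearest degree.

213°

From f = (1 − cos θ)/2: cos θ = 1 − 2×0.92 = -0.840; arccos → 147.1°.
A waning Moon lies in 180°–360°, so θ = 360° − 147.1° = 212.9°.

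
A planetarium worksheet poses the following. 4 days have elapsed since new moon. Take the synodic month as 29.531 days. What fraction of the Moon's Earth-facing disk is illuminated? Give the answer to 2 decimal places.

Phase angle: θ = 360°·(4 d)/(29.531 d) = 48.8°.
With cos θ = 0.659, the lit fraction is (1 − 0.659)/2 ≈ 0.170.

0.17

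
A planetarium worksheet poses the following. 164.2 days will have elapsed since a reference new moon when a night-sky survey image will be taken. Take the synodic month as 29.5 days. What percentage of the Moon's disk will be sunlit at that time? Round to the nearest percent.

96%

164.2 d spans 5 complete synodic months (5 × 29.5 = 147.50 d) plus 16.70 d.
Phase angle: θ = 360°·(16.70 d)/(29.5 d) = 203.8°.
cos 203.8° = (-0.915), so f = (1 − (-0.915))/2 = 0.957, so 96%.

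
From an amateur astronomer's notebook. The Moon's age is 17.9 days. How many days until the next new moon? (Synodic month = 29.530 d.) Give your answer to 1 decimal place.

One full lunation from the last new moon is 29.530 d; remaining = 29.530 − 17.9 = 11.630 d.

11.6 days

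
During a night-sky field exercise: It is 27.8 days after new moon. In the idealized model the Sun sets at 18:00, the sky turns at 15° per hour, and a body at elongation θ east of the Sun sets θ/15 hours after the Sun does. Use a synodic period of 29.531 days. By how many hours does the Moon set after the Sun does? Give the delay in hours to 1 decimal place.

22.6 h

The Moon has covered 27.8/29.531 of its cycle, so θ ≈ 360° × 27.8/29.531 = 338.9°.
The Moon trails the Sun by θ/15 = 338.9/15 ≈ 22.59 hours.
So the Moon sets 22.59 h after the Sun.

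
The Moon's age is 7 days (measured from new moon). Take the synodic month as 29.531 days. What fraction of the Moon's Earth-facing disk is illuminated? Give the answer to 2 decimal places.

Elongation θ = 360° × 7/29.531 ≈ 85.3°.
With cos θ = 0.081, the lit fraction is (1 − 0.081)/2 ≈ 0.459.

0.46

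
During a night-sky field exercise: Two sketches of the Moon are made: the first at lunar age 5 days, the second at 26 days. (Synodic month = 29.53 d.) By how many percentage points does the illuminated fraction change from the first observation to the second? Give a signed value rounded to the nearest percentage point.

-12 pp

θ₁ = 360° × 5/29.53 = 61.0°, f₁ = (1 − cos θ₁)/2 = 0.257.
θ₂ = 360° × 26/29.53 = 317.0°, f₂ = (1 − cos θ₂)/2 = 0.135.
Change = f₂ − f₁ = -0.123 → -12 percentage points.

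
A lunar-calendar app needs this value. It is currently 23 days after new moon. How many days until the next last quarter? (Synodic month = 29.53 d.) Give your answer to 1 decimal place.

Last quarter occurs at elongation 270°, i.e. at age 29.53 × 270/360 = 22.148 d.
Already past this cycle's last quarter; the next is at 22.148 + 29.53 = 51.678 d, so 51.678 − 23 = 28.678 days.

28.7 days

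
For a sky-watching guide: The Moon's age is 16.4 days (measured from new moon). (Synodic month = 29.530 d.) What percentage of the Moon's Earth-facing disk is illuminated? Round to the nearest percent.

97%

The Moon has covered 16.4/29.530 of its cycle, so θ ≈ 360° × 16.4/29.530 = 199.9°.
cos 199.9° = (-0.940), so f = (1 − (-0.940))/2 = 0.970, so 97%.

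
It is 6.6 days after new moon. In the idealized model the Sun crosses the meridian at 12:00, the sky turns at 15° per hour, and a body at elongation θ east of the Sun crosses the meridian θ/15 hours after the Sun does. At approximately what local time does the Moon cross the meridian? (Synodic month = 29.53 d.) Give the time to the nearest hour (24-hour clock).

17:00

Elongation θ = 360° × 6.6/29.53 ≈ 80.5°.
Delay after the Sun = 80.5° / (15°/h) ≈ 5.36 h.
12:00 + 5.36 h ≈ 17:22 → 17:00 to the nearest hour.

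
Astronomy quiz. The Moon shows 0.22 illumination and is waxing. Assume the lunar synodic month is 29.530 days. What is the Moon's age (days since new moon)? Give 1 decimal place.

4.6 days

cos θ = 1 − 2f = 0.560, giving a principal value of 55.9°.
Waxing ⇒ before full, so θ = 55.9°.
Age = 29.530 × 55.9°/360° ≈ 4.59 days.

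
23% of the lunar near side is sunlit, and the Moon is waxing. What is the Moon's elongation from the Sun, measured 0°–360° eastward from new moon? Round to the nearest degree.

57°

Invert f = (1 − cos θ)/2 to get cos θ = 1 − 2(0.23) = 0.540, hence θ₀ = arccos 0.540 = 57.3°.
Before full moon the principal value applies: θ = 57.3°.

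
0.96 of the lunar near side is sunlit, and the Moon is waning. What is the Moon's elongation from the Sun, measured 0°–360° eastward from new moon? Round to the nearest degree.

203°

From f = (1 − cos θ)/2: cos θ = 1 − 2×0.96 = -0.920; arccos → 156.9°.
Since the Moon is past full (waning), take the reflex angle: θ = 360° − 156.9° = 203.1°.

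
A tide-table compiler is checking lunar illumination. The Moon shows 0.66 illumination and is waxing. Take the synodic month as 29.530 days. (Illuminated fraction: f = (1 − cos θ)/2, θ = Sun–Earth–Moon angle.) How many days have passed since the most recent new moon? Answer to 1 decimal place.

8.9 days

cos θ = 1 − 2f = -0.320, giving a principal value of 108.7°.
The Moon is waxing (0°–180°), so θ = 108.7° directly.
At 360°/29.530 d per day, 108.7° corresponds to 8.91 days.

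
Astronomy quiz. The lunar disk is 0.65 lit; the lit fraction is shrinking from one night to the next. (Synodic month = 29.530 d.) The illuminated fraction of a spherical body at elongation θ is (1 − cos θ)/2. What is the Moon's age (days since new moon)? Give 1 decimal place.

20.7 days

Invert f = (1 − cos θ)/2 to get cos θ = 1 − 2(0.65) = -0.300, hence θ₀ = arccos -0.300 = 107.5°.
Waning ⇒ past full, so θ = 360° − 107.5° = 252.5°.
At 360°/29.530 d per day, 252.5° corresponds to 20.72 days.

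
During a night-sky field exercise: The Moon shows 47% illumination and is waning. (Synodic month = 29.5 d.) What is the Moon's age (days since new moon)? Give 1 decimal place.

cos θ = 1 − 2f = 0.060, giving a principal value of 86.6°.
A waning Moon lies in 180°–360°, so θ = 360° − 86.6° = 273.4°.
That fraction of the synodic month is 273.4/360 × 29.5 d ≈ 22.41 d.

22.4 days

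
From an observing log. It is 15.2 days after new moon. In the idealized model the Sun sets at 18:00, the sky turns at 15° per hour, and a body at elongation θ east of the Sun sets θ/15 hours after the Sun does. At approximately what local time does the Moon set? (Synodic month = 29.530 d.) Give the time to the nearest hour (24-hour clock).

06:00

Phase angle: θ = 360°·(15.2 d)/(29.530 d) = 185.3°.
At 15° of sky rotation per hour, 185.3° corresponds to a 12.35 h lag.
18:00 + 12.35 h ≈ 06:21 → 06:00 to the nearest hour.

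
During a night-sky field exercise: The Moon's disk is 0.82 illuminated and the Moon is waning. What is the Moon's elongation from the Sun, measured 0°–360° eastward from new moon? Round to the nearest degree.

cos θ = 1 − 2f = -0.640, giving a principal value of 129.8°.
Since the Moon is past full (waning), take the reflex angle: θ = 360° − 129.8° = 230.2°.

230°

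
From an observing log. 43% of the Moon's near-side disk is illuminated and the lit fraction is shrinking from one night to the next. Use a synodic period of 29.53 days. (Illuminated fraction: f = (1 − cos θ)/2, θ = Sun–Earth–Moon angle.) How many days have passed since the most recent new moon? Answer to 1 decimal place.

From f = (1 − cos θ)/2: cos θ = 1 − 2×0.43 = 0.140; arccos → 82.0°.
Waning ⇒ past full, so θ = 360° − 82.0° = 278.0°.
That fraction of the synodic month is 278.0/360 × 29.53 d ≈ 22.81 d.

22.8 days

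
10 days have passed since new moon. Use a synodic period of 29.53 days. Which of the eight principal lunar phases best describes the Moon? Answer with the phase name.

At 10/29.53 of the cycle, θ ≈ 122° — the waxing gibbous range.

waxing gibbous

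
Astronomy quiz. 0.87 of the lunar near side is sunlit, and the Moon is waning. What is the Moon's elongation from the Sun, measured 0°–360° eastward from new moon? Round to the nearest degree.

222°

Invert f = (1 − cos θ)/2 to get cos θ = 1 − 2(0.87) = -0.740, hence θ₀ = arccos -0.740 = 137.7°.
Waning ⇒ past full, so θ = 360° − 137.7° = 222.3°.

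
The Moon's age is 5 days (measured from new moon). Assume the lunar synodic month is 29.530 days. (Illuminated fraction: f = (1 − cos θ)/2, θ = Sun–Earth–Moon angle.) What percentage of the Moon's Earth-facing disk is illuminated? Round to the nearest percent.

Phase angle: θ = 360°·(5 d)/(29.530 d) = 61.0°.
cos 61.0° = 0.485, so f = (1 − 0.485)/2 = 0.257, so 26%.

26%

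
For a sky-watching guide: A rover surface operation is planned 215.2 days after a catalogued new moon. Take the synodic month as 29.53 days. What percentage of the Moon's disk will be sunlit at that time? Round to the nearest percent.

62%

215.2 d spans 7 complete synodic months (7 × 29.53 = 206.71 d) plus 8.49 d.
Elongation θ = 360° × 8.49/29.53 ≈ 103.5°.
With cos θ = (-0.233), the lit fraction is (1 − (-0.233))/2 ≈ 0.617, so 62%.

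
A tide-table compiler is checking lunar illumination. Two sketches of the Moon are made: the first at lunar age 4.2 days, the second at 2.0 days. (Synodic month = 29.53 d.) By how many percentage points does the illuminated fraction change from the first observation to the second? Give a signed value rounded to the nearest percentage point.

First observation: θ = 360°·4.2/29.53 = 51.2°, so f = 0.187.
Second observation: θ = 24.4°, f = 0.045.
Δf = 0.045 − 0.187 = -0.142, i.e. -14 pp.

-14 pp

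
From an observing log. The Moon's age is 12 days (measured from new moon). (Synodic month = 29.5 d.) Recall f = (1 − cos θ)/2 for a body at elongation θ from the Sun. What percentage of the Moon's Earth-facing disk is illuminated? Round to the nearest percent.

92%

The Moon has covered 12/29.5 of its cycle, so θ ≈ 360° × 12/29.5 = 146.4°.
With cos θ = (-0.833), the lit fraction is (1 − (-0.833))/2 ≈ 0.917, so 92%.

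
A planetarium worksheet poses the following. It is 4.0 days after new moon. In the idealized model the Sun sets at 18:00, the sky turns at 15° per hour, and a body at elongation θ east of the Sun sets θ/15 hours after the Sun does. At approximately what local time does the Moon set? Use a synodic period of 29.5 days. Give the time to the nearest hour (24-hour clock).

21:00

Elongation θ = 360° × 4.0/29.5 ≈ 48.8°.
Delay after the Sun = 48.8° / (15°/h) ≈ 3.25 h.
18:00 + 3.25 h ≈ 21:15 → 21:00 to the nearest hour.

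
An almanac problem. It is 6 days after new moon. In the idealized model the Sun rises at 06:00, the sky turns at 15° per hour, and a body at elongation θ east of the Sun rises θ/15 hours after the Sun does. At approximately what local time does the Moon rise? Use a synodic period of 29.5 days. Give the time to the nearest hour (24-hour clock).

Phase angle: θ = 360°·(6 d)/(29.5 d) = 73.2°.
Delay after the Sun = 73.2° / (15°/h) ≈ 4.88 h.
06:00 + 4.88 h ≈ 10:53 → 11:00 to the nearest hour.

11:00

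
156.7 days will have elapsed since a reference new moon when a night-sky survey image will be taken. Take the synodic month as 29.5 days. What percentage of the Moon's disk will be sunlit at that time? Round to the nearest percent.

69%

156.7/29.5 = 5.312 lunations, so 5 complete cycles and 9.20 d into the next.
The Moon has covered 9.20/29.5 of its cycle, so θ ≈ 360° × 9.20/29.5 = 112.3°.
cos 112.3° = (-0.379), so f = (1 − (-0.379))/2 = 0.689, so 69%.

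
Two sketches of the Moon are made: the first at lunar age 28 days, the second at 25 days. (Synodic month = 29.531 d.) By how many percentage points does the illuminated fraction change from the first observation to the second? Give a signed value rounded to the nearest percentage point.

+19 percentage points

θ₁ = 360° × 28/29.531 = 341.3°, f₁ = (1 − cos θ₁)/2 = 0.026.
θ₂ = 360° × 25/29.531 = 304.8°, f₂ = (1 − cos θ₂)/2 = 0.215.
Change = f₂ − f₁ = +0.189 → +19 percentage points.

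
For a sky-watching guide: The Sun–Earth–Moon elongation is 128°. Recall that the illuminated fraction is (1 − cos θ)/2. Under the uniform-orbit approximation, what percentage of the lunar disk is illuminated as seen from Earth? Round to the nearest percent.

81%

Half-versine of 128°: (1 − (-0.616))/2 = 0.808, i.e. 81%.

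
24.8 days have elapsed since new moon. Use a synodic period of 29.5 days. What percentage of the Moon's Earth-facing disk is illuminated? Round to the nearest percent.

Phase angle: θ = 360°·(24.8 d)/(29.5 d) = 302.6°.
Illuminated fraction = (1 − cos 302.6°)/2 = (1 − 0.539)/2 ≈ 0.230, so 23%.

23%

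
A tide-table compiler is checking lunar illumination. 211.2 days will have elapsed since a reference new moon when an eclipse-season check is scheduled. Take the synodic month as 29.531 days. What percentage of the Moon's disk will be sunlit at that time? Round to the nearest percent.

21%

Reduce mod P: 211.2 − 7×29.531 = 4.48 d into the current lunation.
The Moon has covered 4.48/29.531 of its cycle, so θ ≈ 360° × 4.48/29.531 = 54.7°.
cos 54.7° = 0.579, so f = (1 − 0.579)/2 = 0.211, so 21%.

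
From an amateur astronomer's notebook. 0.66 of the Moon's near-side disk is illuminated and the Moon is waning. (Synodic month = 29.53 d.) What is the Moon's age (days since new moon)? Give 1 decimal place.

20.6 days

cos θ = 1 − 2f = -0.320, giving a principal value of 108.7°.
Since the Moon is past full (waning), take the reflex angle: θ = 360° − 108.7° = 251.3°.
At 360°/29.53 d per day, 251.3° corresponds to 20.62 days.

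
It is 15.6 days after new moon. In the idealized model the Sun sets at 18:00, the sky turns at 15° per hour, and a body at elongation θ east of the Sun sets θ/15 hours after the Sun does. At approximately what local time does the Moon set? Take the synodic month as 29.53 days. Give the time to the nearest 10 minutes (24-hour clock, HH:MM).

06:40

The Moon has covered 15.6/29.53 of its cycle, so θ ≈ 360° × 15.6/29.53 = 190.2°.
The Moon trails the Sun by θ/15 = 190.2/15 ≈ 12.68 hours.
18:00 + 12.679 h ≈ 06:41 → 06:40 to the nearest ten minutes.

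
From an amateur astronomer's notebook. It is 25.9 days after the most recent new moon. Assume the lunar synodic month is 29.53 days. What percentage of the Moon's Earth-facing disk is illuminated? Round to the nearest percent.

The Moon has covered 25.9/29.53 of its cycle, so θ ≈ 360° × 25.9/29.53 = 315.7°.
Illuminated fraction = (1 − cos 315.7°)/2 = (1 − 0.716)/2 ≈ 0.142, so 14%.

14%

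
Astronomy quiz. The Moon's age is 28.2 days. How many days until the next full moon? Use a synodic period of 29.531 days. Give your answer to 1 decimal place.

Full moon is 0.5 of the way through the cycle: age 0.5 × 29.531 = 14.765 d.
Already past this cycle's full moon; the next is at 14.765 + 29.531 = 44.296 d, so 44.296 − 28.2 = 16.096 days.

16.1 days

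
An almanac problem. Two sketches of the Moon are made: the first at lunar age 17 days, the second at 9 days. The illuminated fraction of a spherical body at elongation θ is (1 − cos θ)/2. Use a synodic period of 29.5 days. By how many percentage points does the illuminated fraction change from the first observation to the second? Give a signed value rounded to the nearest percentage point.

-27 percentage points

First observation: θ = 360°·17/29.5 = 207.5°, so f = 0.944.
Second observation: θ = 109.8°, f = 0.670.
Δf = 0.670 − 0.944 = -0.274, i.e. -27 pp.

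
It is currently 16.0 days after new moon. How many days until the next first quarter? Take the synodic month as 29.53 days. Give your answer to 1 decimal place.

First quarter is 0.25 of the way through the cycle: age 0.25 × 29.53 = 7.383 d.
This lunation's first quarter (7.383 d) has passed, so add one period: 36.913 − 16.0 = 20.913 days.

20.9 days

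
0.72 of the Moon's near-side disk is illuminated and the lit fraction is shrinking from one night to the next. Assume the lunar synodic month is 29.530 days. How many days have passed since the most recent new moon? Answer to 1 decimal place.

cos θ = 1 − 2f = -0.440, giving a principal value of 116.1°.
Waning ⇒ past full, so θ = 360° − 116.1° = 243.9°.
At 360°/29.530 d per day, 243.9° corresponds to 20.01 days.

20.0 days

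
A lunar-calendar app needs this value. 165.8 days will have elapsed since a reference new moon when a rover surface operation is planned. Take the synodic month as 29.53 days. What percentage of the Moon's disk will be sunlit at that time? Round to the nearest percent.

165.8/29.53 = 5.615 lunations, so 5 complete cycles and 18.15 d into the next.
Elongation θ = 360° × 18.15/29.53 ≈ 221.3°.
cos 221.3° = (-0.752), so f = (1 − (-0.752))/2 = 0.876, so 88%.

88%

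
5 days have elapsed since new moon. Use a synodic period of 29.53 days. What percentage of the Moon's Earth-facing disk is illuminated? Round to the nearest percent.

Elongation θ = 360° × 5/29.53 ≈ 61.0°.
Illuminated fraction = (1 − cos 61.0°)/2 = (1 − 0.485)/2 ≈ 0.257, so 26%.

26%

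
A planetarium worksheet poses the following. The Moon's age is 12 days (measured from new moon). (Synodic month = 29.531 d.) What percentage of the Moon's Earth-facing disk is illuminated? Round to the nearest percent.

92%

Phase angle: θ = 360°·(12 d)/(29.531 d) = 146.3°.
Illuminated fraction = (1 − cos 146.3°)/2 = (1 − (-0.832))/2 ≈ 0.916, so 92%.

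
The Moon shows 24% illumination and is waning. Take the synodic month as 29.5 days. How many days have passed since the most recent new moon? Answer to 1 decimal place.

cos θ = 1 − 2f = 0.520, giving a principal value of 58.7°.
A waning Moon lies in 180°–360°, so θ = 360° − 58.7° = 301.3°.
Age = 29.5 × 301.3°/360° ≈ 24.69 days.

24.7 days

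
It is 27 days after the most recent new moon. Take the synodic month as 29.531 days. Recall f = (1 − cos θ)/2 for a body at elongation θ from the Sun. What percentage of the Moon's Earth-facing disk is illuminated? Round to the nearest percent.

7%

The Moon has covered 27/29.531 of its cycle, so θ ≈ 360° × 27/29.531 = 329.1°.
Illuminated fraction = (1 − cos 329.1°)/2 = (1 − 0.858)/2 ≈ 0.071, so 7%.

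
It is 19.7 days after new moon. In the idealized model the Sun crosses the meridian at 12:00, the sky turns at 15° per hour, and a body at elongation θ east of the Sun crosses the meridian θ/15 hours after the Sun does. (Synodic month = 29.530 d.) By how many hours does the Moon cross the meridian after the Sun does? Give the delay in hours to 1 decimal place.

Phase angle: θ = 360°·(19.7 d)/(29.530 d) = 240.2°.
At 15° of sky rotation per hour, 240.2° corresponds to a 16.01 h lag.
So the Moon crosses the meridian 16.01 h after the Sun.

16.0 h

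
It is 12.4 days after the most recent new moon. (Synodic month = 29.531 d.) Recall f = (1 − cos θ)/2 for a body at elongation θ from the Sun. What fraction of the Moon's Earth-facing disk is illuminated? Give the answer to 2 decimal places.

The Moon has covered 12.4/29.531 of its cycle, so θ ≈ 360° × 12.4/29.531 = 151.2°.
cos 151.2° = (-0.876), so f = (1 − (-0.876))/2 = 0.938.

0.94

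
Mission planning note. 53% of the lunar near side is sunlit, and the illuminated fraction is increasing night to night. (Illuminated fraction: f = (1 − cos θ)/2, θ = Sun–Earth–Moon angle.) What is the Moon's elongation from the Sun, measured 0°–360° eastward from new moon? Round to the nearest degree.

93°

From f = (1 − cos θ)/2: cos θ = 1 − 2×0.53 = -0.060; arccos → 93.4°.
Before full moon the principal value applies: θ = 93.4°.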